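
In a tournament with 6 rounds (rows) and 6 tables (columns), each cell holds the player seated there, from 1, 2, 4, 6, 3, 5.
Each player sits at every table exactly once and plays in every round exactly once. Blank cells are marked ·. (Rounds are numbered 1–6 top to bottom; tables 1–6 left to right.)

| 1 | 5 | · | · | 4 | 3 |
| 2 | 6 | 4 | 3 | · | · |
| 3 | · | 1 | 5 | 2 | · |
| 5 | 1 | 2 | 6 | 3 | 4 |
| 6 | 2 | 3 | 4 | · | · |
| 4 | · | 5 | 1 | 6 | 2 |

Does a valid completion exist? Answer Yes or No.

Yes

No round or table among the givens repeats a symbol, and propagating forced cells runs into no contradiction.
One valid completion exists (for instance, 1 5 6 2 4 3 / 2 6 4 3 5 1 / 3 4 1 5 2 6 / 5 1 2 6 3 4 / 6 2 3 4 1 5 / 4 3 5 1 6 2).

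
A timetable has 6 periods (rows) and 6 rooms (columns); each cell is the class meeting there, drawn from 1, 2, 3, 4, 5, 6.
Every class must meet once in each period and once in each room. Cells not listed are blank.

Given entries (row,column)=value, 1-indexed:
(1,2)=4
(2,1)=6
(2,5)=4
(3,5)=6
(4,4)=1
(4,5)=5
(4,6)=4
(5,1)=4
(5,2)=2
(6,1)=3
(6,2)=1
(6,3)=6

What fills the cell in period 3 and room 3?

4

Period 4, room 1: period 4 has {1, 4, 5} and room 1 has {3, 4, 6}, leaving only 2.
Period 4, room 3: period 4 has {1, 2, 4, 5} and room 3 has {6}, leaving only 3.
Period 4, room 2: period 4 has {1, 2, 3, 4, 5} and room 2 has {1, 2, 4}, leaving only 6.
Period 6, room 5: period 6 has {1, 3, 6} and room 5 has {4, 5, 6}, leaving only 2.
Period 6, room 6: period 6 has {1, 2, 3, 6} and room 6 has {4}, leaving only 5.
Period 6, room 4: period 6 has {1, 2, 3, 5, 6} and room 4 has {1}, leaving only 4.
Period 3, room 3 is narrowed to {1, 2, 4, 5}.
If it were 1, then period 5, room 3 would be left with no valid symbol.
If it were 2, propagating the remaining blanks reaches a contradiction.
If it were 5, then period 3, room 6 would be left with no valid symbol.
So period 3, room 3 must be 4.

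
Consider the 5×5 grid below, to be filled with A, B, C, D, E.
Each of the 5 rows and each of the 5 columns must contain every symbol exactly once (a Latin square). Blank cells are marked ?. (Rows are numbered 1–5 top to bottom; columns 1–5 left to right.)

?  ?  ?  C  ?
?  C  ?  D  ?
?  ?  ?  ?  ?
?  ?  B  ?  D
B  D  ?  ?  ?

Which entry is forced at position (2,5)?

B

Row 2, column 5 is narrowed to {A, B, E}.
If it were A, then row 2, column 3 would be left with no valid symbol.
If it were E, then row 2, column 3 would be left with no valid symbol.
So row 2, column 5 must be B.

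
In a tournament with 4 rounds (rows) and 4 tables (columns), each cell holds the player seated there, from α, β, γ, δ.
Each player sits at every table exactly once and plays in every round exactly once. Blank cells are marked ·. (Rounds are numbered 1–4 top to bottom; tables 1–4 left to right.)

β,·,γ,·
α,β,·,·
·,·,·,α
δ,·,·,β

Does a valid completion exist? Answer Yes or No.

Yes

No round or table among the givens repeats a symbol, and propagating forced cells runs into no contradiction.
One valid completion exists (for instance, β α γ δ / α β δ γ / γ δ β α / δ γ α β).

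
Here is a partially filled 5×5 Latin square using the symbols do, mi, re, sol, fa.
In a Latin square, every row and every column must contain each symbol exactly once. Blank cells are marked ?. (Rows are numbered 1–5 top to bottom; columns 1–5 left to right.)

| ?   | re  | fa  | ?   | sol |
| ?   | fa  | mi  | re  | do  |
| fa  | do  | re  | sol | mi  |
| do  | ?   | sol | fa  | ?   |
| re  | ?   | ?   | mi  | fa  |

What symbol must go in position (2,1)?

Row 2 already has {do, mi, re, fa} and column 1 already has {do, re, fa}, so row 2, column 1 must be sol.

sol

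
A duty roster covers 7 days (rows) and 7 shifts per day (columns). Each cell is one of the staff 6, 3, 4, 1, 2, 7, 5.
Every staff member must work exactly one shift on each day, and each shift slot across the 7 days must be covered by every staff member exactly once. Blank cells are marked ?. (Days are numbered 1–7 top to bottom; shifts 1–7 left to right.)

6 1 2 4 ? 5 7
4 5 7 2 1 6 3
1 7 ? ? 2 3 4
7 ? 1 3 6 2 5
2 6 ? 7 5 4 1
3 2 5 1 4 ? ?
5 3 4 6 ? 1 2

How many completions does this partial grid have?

Day 1, shift 5: eliminating its day and shift leaves {3}.
Day 3, shift 3: eliminating its day and shift leaves {6}.
Day 3, shift 4: eliminating its day and shift leaves {5}.
Day 4, shift 2: eliminating its day and shift leaves {4}.
Day 5, shift 3: eliminating its day and shift leaves {3}.
Day 6, shift 6: eliminating its day and shift leaves {7}.
Day 6, shift 7: eliminating its day and shift leaves {6}.
Day 7, shift 5: eliminating its day and shift leaves {7}.
Only one assignment across all blanks avoids any day or shift repeat, giving 1 completion.

1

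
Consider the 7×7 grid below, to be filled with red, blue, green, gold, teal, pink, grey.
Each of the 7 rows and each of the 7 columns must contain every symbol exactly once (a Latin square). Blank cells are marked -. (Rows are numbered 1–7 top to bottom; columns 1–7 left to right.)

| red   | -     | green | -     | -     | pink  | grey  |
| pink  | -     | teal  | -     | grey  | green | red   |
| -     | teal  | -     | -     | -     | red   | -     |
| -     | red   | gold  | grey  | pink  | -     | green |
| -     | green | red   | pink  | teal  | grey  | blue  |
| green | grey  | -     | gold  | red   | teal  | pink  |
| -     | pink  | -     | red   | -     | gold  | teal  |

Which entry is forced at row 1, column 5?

Row 2, column 4: row 2 has {red, green, teal, pink, grey} and column 4 has {red, gold, pink, grey}, leaving only blue.
Row 1, column 4: row 1 has {red, green, pink, grey} and column 4 has {red, blue, gold, pink, grey}, leaving only teal.
Row 2, column 2: row 2 has {red, blue, green, teal, pink, grey} and column 2 has {red, green, teal, pink, grey}, leaving only gold.
Row 1, column 2: row 1 has {red, green, teal, pink, grey} and column 2 has {red, green, gold, teal, pink, grey}, leaving only blue.
Row 1 already has {red, blue, green, teal, pink, grey} and column 5 already has {red, teal, pink, grey}, so row 1, column 5 must be gold.

gold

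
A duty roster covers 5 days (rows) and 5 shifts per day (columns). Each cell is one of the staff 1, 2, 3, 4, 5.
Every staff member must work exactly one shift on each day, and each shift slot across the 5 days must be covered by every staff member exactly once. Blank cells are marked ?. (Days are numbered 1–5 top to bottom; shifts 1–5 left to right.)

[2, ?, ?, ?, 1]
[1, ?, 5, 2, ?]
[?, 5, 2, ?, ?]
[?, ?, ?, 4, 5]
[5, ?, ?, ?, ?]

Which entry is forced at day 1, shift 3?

3

Day 4, shift 1: day 4 has {4, 5} and shift 1 has {1, 2, 5}, leaving only 3.
Day 3, shift 1: day 3 has {2, 5} and shift 1 has {1, 2, 3, 5}, leaving only 4.
Day 3, shift 5: day 3 has {2, 4, 5} and shift 5 has {1, 5}, leaving only 3.
Day 2, shift 5: day 2 has {1, 2, 5} and shift 5 has {1, 3, 5}, leaving only 4.
Day 2, shift 2: day 2 has {1, 2, 4, 5} and shift 2 has {5}, leaving only 3.
Day 1, shift 2: day 1 has {1, 2} and shift 2 has {3, 5}, leaving only 4.
Day 1 already has {1, 2, 4} and shift 3 already has {2, 5}, so day 1, shift 3 must be 3.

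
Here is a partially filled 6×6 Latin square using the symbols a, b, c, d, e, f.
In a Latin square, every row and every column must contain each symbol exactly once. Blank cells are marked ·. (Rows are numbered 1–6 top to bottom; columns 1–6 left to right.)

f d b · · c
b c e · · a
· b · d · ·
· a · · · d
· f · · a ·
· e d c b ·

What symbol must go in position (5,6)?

Row 1, column 5: row 1 has {b, c, d, f} and column 5 has {a, b}, leaving only e.
Row 1, column 4: row 1 has {b, c, d, e, f} and column 4 has {c, d}, leaving only a.
Row 2, column 4: row 2 has {a, b, c, e} and column 4 has {a, c, d}, leaving only f.
Row 2, column 5: row 2 has {a, b, c, e, f} and column 5 has {a, b, e}, leaving only d.
Row 5, column 3: row 5 has {a, f} and column 3 has {b, d, e}, leaving only c.
Row 4, column 3: row 4 has {a, d} and column 3 has {b, c, d, e}, leaving only f.
Row 3, column 3: row 3 has {b, d} and column 3 has {b, c, d, e, f}, leaving only a.
Row 4, column 5: row 4 has {a, d, f} and column 5 has {a, b, d, e}, leaving only c.
Row 3, column 5: row 3 has {a, b, d} and column 5 has {a, b, c, d, e}, leaving only f.
Row 3, column 6: row 3 has {a, b, d, f} and column 6 has {a, c, d}, leaving only e.
Row 5 already has {a, c, f} and column 6 already has {a, c, d, e}, so row 5, column 6 must be b.

b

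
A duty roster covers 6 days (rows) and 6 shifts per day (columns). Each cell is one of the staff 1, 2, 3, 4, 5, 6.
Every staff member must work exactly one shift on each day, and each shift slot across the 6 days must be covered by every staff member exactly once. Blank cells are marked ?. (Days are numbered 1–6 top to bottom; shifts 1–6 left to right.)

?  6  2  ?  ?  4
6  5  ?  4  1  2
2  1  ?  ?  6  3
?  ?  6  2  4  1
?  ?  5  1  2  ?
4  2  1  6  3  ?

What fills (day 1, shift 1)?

1

Day 1, shift 5: day 1 has {2, 4, 6} and shift 5 has {1, 2, 3, 4, 6}, leaving only 5.
Day 1, shift 4: day 1 has {2, 4, 5, 6} and shift 4 has {1, 2, 4, 6}, leaving only 3.
Day 1 already has {2, 3, 4, 5, 6} and shift 1 already has {2, 4, 6}, so day 1, shift 1 must be 1.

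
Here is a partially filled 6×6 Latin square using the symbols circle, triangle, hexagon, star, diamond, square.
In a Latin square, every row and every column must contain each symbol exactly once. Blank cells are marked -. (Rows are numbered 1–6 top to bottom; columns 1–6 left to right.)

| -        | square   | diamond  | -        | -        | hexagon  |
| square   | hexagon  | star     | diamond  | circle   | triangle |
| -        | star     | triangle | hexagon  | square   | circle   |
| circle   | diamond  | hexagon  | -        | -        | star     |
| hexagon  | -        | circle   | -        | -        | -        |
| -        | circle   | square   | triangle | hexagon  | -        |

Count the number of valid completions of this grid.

Row 1, column 1: eliminating its row and column leaves {triangle, star}.
Row 1, column 4: eliminating its row and column leaves {circle, star}.
Row 1, column 5: eliminating its row and column leaves {triangle, star}.
Row 3, column 1: eliminating its row and column leaves {diamond}.
Row 4, column 4: eliminating its row and column leaves {square}.
Row 4, column 5: eliminating its row and column leaves {triangle}.
Row 5, column 2: eliminating its row and column leaves {triangle}.
Row 5, column 4: eliminating its row and column leaves {star, square}.
Row 5, column 5: eliminating its row and column leaves {triangle, star, diamond}.
Row 5, column 6: eliminating its row and column leaves {diamond, square}.
Row 6, column 1: eliminating its row and column leaves {star, diamond}.
Row 6, column 6: eliminating its row and column leaves {diamond}.
Only one assignment across all blanks avoids any row or column repeat, giving 1 completion.

1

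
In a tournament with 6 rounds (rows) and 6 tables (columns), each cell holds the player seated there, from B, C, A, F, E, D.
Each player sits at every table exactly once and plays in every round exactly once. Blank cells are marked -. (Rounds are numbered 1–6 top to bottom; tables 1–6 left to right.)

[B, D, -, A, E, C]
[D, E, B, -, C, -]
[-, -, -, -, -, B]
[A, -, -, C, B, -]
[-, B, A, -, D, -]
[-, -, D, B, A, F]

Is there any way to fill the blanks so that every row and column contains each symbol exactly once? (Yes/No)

No

Round 1, table 3: round 1 has {B, C, A, E, D} and table 3 has {B, A, D}, so it must be F.
Round 2, table 4: round 2 has {B, C, E, D} and table 4 has {B, C, A}, so it must be F.
Round 2, table 6: round 2 has {B, C, F, E, D} and table 6 has {B, C, F}, so it must be A.
Round 3, table 5: round 3 has {B} and table 5 has {B, C, A, E, D}, so it must be F.
Round 4, table 2: round 4 has {B, C, A} and table 2 has {B, E, D}, so it must be F.
Round 4, table 3: round 4 has {B, C, A, F} and table 3 has {B, A, F, D}, so it must be E.
Round 3, table 3: round 3 has {B, F} and table 3 has {B, A, F, E, D}, so it must be C.
Round 3, table 1: round 3 has {B, C, F} and table 1 has {B, A, D}, so it must be E.
Round 3, table 2: round 3 has {B, C, F, E} and table 2 has {B, F, E, D}, so it must be A.
Round 3, table 4: round 3 has {B, C, A, F, E} and table 4 has {B, C, A, F}, so it must be D.
Round 4, table 6: round 4 has {B, C, A, F, E} and table 6 has {B, C, A, F}, so it must be D.
Round 5, table 4: round 5 has {B, A, D} and table 4 has {B, C, A, F, D}, so it must be E.
Now round 5, table 6: round 5 together with table 6 already contain {B, C, A, F, E, D} — every symbol — so nothing can go there. The grid has no valid completion.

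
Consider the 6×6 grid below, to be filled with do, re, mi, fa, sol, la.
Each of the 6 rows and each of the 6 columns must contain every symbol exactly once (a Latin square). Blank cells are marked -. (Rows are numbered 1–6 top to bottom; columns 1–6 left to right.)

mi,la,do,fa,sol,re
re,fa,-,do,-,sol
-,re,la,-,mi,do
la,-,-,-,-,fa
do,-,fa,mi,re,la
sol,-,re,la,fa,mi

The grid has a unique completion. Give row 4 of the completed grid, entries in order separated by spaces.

la mi sol re do fa

Row 4, column 5: row 4 has {fa, la} and column 5 has {re, mi, fa, sol}, leaving only do.
Row 2, column 3: row 2 has {do, re, fa, sol} and column 3 has {do, re, fa, la}, leaving only mi.
Row 4, column 3: row 4 has {do, fa, la} and column 3 has {do, re, mi, fa, la}, leaving only sol.
Row 4, column 2: row 4 has {do, fa, sol, la} and column 2 has {re, fa, la}, leaving only mi.
Row 4, column 4: row 4 has {do, mi, fa, sol, la} and column 4 has {do, mi, fa, la}, leaving only re.
So row 4 reads: la mi sol re do fa.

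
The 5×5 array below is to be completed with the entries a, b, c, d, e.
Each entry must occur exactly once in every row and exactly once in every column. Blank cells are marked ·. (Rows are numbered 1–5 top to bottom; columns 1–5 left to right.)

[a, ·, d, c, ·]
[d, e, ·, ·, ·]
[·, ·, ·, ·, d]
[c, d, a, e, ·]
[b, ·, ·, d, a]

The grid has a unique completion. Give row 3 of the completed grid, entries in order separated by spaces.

Row 3, column 1: row 3 has {d} and column 1 has {a, b, c, d}, leaving only e.
Row 1, column 2: row 1 has {a, c, d} and column 2 has {d, e}, leaving only b.
Row 1, column 5: row 1 has {a, b, c, d} and column 5 has {a, d}, leaving only e.
Row 4, column 5: row 4 has {a, c, d, e} and column 5 has {a, d, e}, leaving only b.
Row 2, column 5: row 2 has {d, e} and column 5 has {a, b, d, e}, leaving only c.
Row 2, column 3: row 2 has {c, d, e} and column 3 has {a, d}, leaving only b.
Row 3, column 3: row 3 has {d, e} and column 3 has {a, b, d}, leaving only c.
Row 3, column 2: row 3 has {c, d, e} and column 2 has {b, d, e}, leaving only a.
Row 3, column 4: row 3 has {a, c, d, e} and column 4 has {c, d, e}, leaving only b.
So row 3 reads: e a c b d.

e a c b d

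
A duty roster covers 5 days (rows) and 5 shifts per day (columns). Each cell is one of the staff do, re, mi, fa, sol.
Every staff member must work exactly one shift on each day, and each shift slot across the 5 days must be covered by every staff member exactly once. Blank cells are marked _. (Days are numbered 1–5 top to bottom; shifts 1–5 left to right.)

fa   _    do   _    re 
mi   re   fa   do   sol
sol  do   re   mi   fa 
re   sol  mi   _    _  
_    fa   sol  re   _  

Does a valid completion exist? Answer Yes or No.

Yes

No day or shift among the givens repeats a symbol, and propagating forced cells runs into no contradiction.
One valid completion exists (for instance, fa mi do sol re / mi re fa do sol / sol do re mi fa / re sol mi fa do / do fa sol re mi).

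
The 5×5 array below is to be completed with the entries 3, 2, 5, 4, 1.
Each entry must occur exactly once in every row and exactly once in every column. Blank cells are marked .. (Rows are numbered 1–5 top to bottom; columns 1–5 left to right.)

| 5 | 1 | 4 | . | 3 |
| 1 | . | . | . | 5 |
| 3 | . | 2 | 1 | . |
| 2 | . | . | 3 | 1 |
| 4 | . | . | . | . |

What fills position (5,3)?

Row 1, column 4: row 1 has {3, 5, 4, 1} and column 4 has {3, 1}, leaving only 2.
Row 2, column 3: row 2 has {5, 1} and column 3 has {2, 4}, leaving only 3.
Row 2, column 4: row 2 has {3, 5, 1} and column 4 has {3, 2, 1}, leaving only 4.
Row 2, column 2: row 2 has {3, 5, 4, 1} and column 2 has {1}, leaving only 2.
Row 3, column 5: row 3 has {3, 2, 1} and column 5 has {3, 5, 1}, leaving only 4.
Row 3, column 2: row 3 has {3, 2, 4, 1} and column 2 has {2, 1}, leaving only 5.
Row 4, column 2: row 4 has {3, 2, 1} and column 2 has {2, 5, 1}, leaving only 4.
Row 4, column 3: row 4 has {3, 2, 4, 1} and column 3 has {3, 2, 4}, leaving only 5.
Row 5 already has {4} and column 3 already has {3, 2, 5, 4}, so row 5, column 3 must be 1.

1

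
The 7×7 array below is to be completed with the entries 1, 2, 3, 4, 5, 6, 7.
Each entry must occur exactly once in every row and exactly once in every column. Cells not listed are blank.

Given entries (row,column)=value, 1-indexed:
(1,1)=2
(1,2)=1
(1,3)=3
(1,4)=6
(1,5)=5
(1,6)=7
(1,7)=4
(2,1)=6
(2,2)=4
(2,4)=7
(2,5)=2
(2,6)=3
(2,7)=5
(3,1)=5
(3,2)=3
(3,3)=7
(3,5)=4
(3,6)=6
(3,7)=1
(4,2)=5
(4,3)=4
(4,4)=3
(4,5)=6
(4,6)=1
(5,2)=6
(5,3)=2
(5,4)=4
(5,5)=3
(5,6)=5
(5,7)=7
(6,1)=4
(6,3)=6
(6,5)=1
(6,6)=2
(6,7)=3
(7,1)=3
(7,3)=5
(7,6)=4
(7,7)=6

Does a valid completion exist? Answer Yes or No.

Yes

No row or column among the givens repeats a symbol, and propagating forced cells runs into no contradiction.
One valid completion exists (for instance, 2 1 3 6 5 7 4 / 6 4 1 7 2 3 5 / 5 3 7 2 4 6 1 / 7 5 4 3 6 1 2 / 1 6 2 4 3 5 7 / 4 7 6 5 1 2 3 / 3 2 5 1 7 4 6).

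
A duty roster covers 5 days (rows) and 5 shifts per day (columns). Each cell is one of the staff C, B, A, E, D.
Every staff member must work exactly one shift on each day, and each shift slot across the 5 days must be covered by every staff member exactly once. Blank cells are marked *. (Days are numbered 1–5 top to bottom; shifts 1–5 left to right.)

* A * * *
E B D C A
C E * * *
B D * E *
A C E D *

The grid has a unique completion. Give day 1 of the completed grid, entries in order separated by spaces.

D A C B E

Day 1, shift 1: day 1 has {A} and shift 1 has {C, B, A, E}, leaving only D.
Day 1, shift 4: day 1 has {A, D} and shift 4 has {C, E, D}, leaving only B.
Day 1, shift 3: day 1 has {B, A, D} and shift 3 has {E, D}, leaving only C.
Day 1, shift 5: day 1 has {C, B, A, D} and shift 5 has {A}, leaving only E.
So day 1 reads: D A C B E.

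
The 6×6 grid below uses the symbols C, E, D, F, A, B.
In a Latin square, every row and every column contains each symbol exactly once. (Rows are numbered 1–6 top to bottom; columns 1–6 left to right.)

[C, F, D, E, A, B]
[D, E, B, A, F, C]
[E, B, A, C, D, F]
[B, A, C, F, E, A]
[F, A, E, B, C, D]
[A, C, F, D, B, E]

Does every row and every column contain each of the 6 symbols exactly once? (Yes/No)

No

Column 2 contains A twice (at rows 4 and 5), so it is not a permutation.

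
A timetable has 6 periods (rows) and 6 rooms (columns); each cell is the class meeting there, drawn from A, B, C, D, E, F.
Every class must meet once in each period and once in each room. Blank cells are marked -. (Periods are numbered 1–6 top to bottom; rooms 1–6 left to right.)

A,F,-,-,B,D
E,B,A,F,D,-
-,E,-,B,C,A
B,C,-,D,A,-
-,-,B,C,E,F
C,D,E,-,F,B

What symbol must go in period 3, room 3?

D

Period 1, room 3: period 1 has {A, B, D, F} and room 3 has {A, B, E}, leaving only C.
Period 1, room 4: period 1 has {A, B, C, D, F} and room 4 has {B, C, D, F}, leaving only E.
Period 2, room 6: period 2 has {A, B, D, E, F} and room 6 has {A, B, D, F}, leaving only C.
Period 4, room 3: period 4 has {A, B, C, D} and room 3 has {A, B, C, E}, leaving only F.
Period 3 already has {A, B, C, E} and room 3 already has {A, B, C, E, F}, so period 3, room 3 must be D.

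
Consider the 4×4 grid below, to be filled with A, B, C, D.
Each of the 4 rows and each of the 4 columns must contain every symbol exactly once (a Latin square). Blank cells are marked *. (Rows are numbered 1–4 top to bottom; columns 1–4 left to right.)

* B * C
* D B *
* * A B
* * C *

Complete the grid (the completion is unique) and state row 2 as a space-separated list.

Row 2, column 4: row 2 has {B, D} and column 4 has {B, C}, leaving only A.
Row 2, column 1: row 2 has {A, B, D} and column 1 has {}, leaving only C.
So row 2 reads: C D B A.

C D B A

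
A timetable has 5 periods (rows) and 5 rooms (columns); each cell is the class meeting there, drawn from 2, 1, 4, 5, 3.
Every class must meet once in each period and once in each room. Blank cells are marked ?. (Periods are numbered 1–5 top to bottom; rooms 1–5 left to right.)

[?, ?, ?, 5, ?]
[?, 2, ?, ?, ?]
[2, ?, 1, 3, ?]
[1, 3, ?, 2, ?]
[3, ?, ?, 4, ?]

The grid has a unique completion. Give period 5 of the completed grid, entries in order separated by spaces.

Period 1, room 1: period 1 has {5} and room 1 has {2, 1, 3}, leaving only 4.
Period 1, room 2: period 1 has {4, 5} and room 2 has {2, 3}, leaving only 1.
Period 5, room 2: period 5 has {4, 3} and room 2 has {2, 1, 3}, leaving only 5.
Period 5, room 3: period 5 has {4, 5, 3} and room 3 has {1}, leaving only 2.
Period 5, room 5: period 5 has {2, 4, 5, 3} and room 5 has {}, leaving only 1.
So period 5 reads: 3 5 2 4 1.

3 5 2 4 1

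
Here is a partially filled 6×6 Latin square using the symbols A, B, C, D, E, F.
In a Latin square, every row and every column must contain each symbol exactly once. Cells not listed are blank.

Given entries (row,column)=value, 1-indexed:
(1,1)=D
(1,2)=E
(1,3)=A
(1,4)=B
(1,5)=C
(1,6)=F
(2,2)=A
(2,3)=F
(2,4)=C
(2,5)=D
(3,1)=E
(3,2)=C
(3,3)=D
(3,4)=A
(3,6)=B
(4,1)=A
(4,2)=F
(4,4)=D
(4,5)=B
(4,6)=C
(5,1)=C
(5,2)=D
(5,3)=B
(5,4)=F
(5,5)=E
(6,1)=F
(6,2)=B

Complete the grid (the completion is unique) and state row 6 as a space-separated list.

F B C E A D

Row 6, column 4: row 6 has {B, F} and column 4 has {A, B, C, D, F}, leaving only E.
Row 6, column 3: row 6 has {B, E, F} and column 3 has {A, B, D, F}, leaving only C.
Row 6, column 5: row 6 has {B, C, E, F} and column 5 has {B, C, D, E}, leaving only A.
Row 6, column 6: row 6 has {A, B, C, E, F} and column 6 has {B, C, F}, leaving only D.
So row 6 reads: F B C E A D.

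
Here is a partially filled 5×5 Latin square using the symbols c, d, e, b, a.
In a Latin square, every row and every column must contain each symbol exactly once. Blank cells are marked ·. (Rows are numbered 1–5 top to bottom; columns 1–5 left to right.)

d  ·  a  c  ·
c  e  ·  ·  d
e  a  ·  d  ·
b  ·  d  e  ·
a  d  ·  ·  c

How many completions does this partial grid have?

Row 1, column 2: eliminating its row and column leaves {b}.
Row 1, column 5: eliminating its row and column leaves {e, b}.
Row 2, column 3: eliminating its row and column leaves {b}.
Row 2, column 4: eliminating its row and column leaves {b, a}.
Row 3, column 3: eliminating its row and column leaves {c, b}.
Row 3, column 5: eliminating its row and column leaves {b}.
Row 4, column 2: eliminating its row and column leaves {c}.
Row 4, column 5: eliminating its row and column leaves {a}.
Row 5, column 3: eliminating its row and column leaves {e, b}.
Row 5, column 4: eliminating its row and column leaves {b}.
Only one assignment across all blanks avoids any row or column repeat, giving 1 completion.

1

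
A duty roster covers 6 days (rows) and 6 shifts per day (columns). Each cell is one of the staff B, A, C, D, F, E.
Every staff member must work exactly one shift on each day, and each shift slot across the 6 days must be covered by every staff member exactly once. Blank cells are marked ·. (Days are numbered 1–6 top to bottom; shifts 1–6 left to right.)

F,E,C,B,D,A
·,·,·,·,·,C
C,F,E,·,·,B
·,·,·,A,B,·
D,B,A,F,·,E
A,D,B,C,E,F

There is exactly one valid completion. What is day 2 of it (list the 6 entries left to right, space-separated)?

B A D E F C

Day 2, shift 2: day 2 has {C} and shift 2 has {B, D, F, E}, leaving only A.
Day 2, shift 5: day 2 has {A, C} and shift 5 has {B, D, E}, leaving only F.
Day 2, shift 3: day 2 has {A, C, F} and shift 3 has {B, A, C, E}, leaving only D.
Day 2, shift 4: day 2 has {A, C, D, F} and shift 4 has {B, A, C, F}, leaving only E.
Day 2, shift 1: day 2 has {A, C, D, F, E} and shift 1 has {A, C, D, F}, leaving only B.
So day 2 reads: B A D E F C.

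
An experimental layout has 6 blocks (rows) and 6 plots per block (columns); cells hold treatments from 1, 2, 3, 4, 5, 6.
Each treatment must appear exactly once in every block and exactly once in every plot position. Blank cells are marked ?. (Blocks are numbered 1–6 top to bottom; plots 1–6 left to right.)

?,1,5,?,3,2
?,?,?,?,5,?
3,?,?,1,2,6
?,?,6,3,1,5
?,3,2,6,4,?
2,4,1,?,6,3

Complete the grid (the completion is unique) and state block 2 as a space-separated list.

Block 1, plot 4: block 1 has {1, 2, 3, 5} and plot 4 has {1, 3, 6}, leaving only 4.
Block 2, plot 4: block 2 has {5} and plot 4 has {1, 3, 4, 6}, leaving only 2.
Block 2, plot 2: block 2 has {2, 5} and plot 2 has {1, 3, 4}, leaving only 6.
Block 1, plot 1: block 1 has {1, 2, 3, 4, 5} and plot 1 has {2, 3}, leaving only 6.
Block 3, plot 2: block 3 has {1, 2, 3, 6} and plot 2 has {1, 3, 4, 6}, leaving only 5.
Block 3, plot 3: block 3 has {1, 2, 3, 5, 6} and plot 3 has {1, 2, 5, 6}, leaving only 4.
Block 2, plot 3: block 2 has {2, 5, 6} and plot 3 has {1, 2, 4, 5, 6}, leaving only 3.
Block 4, plot 1: block 4 has {1, 3, 5, 6} and plot 1 has {2, 3, 6}, leaving only 4.
Block 2, plot 1: block 2 has {2, 3, 5, 6} and plot 1 has {2, 3, 4, 6}, leaving only 1.
Block 2, plot 6: block 2 has {1, 2, 3, 5, 6} and plot 6 has {2, 3, 5, 6}, leaving only 4.
So block 2 reads: 1 6 3 2 5 4.

1 6 3 2 5 4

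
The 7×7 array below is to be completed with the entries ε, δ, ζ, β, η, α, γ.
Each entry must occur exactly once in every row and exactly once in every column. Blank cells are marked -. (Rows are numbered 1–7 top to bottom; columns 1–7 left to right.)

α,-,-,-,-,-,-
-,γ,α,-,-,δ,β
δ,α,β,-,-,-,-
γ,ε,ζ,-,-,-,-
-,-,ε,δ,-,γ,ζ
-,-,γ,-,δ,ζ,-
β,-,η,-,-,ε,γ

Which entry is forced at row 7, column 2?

δ

Row 1, column 3: row 1 has {α} and column 3 has {ε, ζ, β, η, α, γ}, leaving only δ.
Row 3, column 6: row 3 has {δ, β, α} and column 6 has {ε, δ, ζ, γ}, leaving only η.
Row 1, column 6: row 1 has {δ, α} and column 6 has {ε, δ, ζ, η, γ}, leaving only β.
Row 3, column 7: row 3 has {δ, β, η, α} and column 7 has {ζ, β, γ}, leaving only ε.
Row 1, column 7: row 1 has {δ, β, α} and column 7 has {ε, ζ, β, γ}, leaving only η.
Row 1, column 2: row 1 has {δ, β, η, α} and column 2 has {ε, α, γ}, leaving only ζ.
Row 7 already has {ε, β, η, γ} and column 2 already has {ε, ζ, α, γ}, so row 7, column 2 must be δ.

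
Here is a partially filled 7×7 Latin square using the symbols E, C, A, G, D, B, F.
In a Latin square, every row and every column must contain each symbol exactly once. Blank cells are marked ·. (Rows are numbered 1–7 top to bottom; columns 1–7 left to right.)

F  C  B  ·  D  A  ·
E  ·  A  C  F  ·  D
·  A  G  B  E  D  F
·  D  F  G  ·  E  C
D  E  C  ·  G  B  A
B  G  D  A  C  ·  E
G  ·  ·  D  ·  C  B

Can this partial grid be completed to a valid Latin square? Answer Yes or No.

No row or column among the givens repeats a symbol, and propagating forced cells runs into no contradiction.
One valid completion exists (for instance, F C B E D A G / E B A C F G D / C A G B E D F / A D F G B E C / D E C F G B A / B G D A C F E / G F E D A C B).

Yes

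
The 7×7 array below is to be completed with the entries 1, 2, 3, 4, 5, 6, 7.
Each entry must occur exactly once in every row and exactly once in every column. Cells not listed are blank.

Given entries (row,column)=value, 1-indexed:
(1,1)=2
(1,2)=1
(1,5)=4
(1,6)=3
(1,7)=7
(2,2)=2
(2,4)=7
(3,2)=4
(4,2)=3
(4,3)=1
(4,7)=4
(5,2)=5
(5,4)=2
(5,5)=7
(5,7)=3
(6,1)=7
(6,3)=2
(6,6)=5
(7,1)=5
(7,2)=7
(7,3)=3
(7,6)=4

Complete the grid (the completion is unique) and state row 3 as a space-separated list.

Row 4, column 1: row 4 has {1, 3, 4} and column 1 has {2, 5, 7}, leaving only 6.
Row 4, column 4: row 4 has {1, 3, 4, 6} and column 4 has {2, 7}, leaving only 5.
Row 1, column 4: row 1 has {1, 2, 3, 4, 7} and column 4 has {2, 5, 7}, leaving only 6.
Row 1, column 3: row 1 has {1, 2, 3, 4, 6, 7} and column 3 has {1, 2, 3}, leaving only 5.
Row 4, column 5: row 4 has {1, 3, 4, 5, 6} and column 5 has {4, 7}, leaving only 2.
Row 4, column 6: row 4 has {1, 2, 3, 4, 5, 6} and column 6 has {3, 4, 5}, leaving only 7.
Row 6, column 2: row 6 has {2, 5, 7} and column 2 has {1, 2, 3, 4, 5, 7}, leaving only 6.
Row 6, column 7: row 6 has {2, 5, 6, 7} and column 7 has {3, 4, 7}, leaving only 1.
Row 6, column 5: row 6 has {1, 2, 5, 6, 7} and column 5 has {2, 4, 7}, leaving only 3.
Row 6, column 4: row 6 has {1, 2, 3, 5, 6, 7} and column 4 has {2, 5, 6, 7}, leaving only 4.
Row 7, column 4: row 7 has {3, 4, 5, 7} and column 4 has {2, 4, 5, 6, 7}, leaving only 1.
Row 3, column 4: row 3 has {4} and column 4 has {1, 2, 4, 5, 6, 7}, leaving only 3.
Row 3, column 1: row 3 has {3, 4} and column 1 has {2, 5, 6, 7}, leaving only 1.
Row 5, column 1: row 5 has {2, 3, 5, 7} and column 1 has {1, 2, 5, 6, 7}, leaving only 4.
Row 2, column 1: row 2 has {2, 7} and column 1 has {1, 2, 4, 5, 6, 7}, leaving only 3.
Row 5, column 3: row 5 has {2, 3, 4, 5, 7} and column 3 has {1, 2, 3, 5}, leaving only 6.
Row 3, column 3: row 3 has {1, 3, 4} and column 3 has {1, 2, 3, 5, 6}, leaving only 7.
Row 2, column 3: row 2 has {2, 3, 7} and column 3 has {1, 2, 3, 5, 6, 7}, leaving only 4.
Row 5, column 6: row 5 has {2, 3, 4, 5, 6, 7} and column 6 has {3, 4, 5, 7}, leaving only 1.
Row 2, column 6: row 2 has {2, 3, 4, 7} and column 6 has {1, 3, 4, 5, 7}, leaving only 6.
Row 3, column 6: row 3 has {1, 3, 4, 7} and column 6 has {1, 3, 4, 5, 6, 7}, leaving only 2.
Row 2, column 7: row 2 has {2, 3, 4, 6, 7} and column 7 has {1, 3, 4, 7}, leaving only 5.
Row 3, column 7: row 3 has {1, 2, 3, 4, 7} and column 7 has {1, 3, 4, 5, 7}, leaving only 6.
Row 3, column 5: row 3 has {1, 2, 3, 4, 6, 7} and column 5 has {2, 3, 4, 7}, leaving only 5.
So row 3 reads: 1 4 7 3 5 2 6.

1 4 7 3 5 2 6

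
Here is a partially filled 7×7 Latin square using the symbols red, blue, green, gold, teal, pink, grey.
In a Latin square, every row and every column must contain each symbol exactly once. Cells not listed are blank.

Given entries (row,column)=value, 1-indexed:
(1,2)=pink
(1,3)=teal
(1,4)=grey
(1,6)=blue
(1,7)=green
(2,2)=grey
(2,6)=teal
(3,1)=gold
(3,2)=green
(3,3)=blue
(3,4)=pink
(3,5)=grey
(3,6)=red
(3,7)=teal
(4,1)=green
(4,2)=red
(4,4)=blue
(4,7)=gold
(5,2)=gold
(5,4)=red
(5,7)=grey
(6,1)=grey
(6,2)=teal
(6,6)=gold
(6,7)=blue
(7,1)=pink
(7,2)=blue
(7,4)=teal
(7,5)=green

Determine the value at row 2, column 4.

Row 1, column 1: row 1 has {blue, green, teal, pink, grey} and column 1 has {green, gold, pink, grey}, leaving only red.
Row 1, column 5: row 1 has {red, blue, green, teal, pink, grey} and column 5 has {green, grey}, leaving only gold.
Row 2, column 1: row 2 has {teal, grey} and column 1 has {red, green, gold, pink, grey}, leaving only blue.
Row 5, column 1: row 5 has {red, gold, grey} and column 1 has {red, blue, green, gold, pink, grey}, leaving only teal.
Row 6, column 4: row 6 has {blue, gold, teal, grey} and column 4 has {red, blue, teal, pink, grey}, leaving only green.
Row 2 already has {blue, teal, grey} and column 4 already has {red, blue, green, teal, pink, grey}, so row 2, column 4 must be gold.

gold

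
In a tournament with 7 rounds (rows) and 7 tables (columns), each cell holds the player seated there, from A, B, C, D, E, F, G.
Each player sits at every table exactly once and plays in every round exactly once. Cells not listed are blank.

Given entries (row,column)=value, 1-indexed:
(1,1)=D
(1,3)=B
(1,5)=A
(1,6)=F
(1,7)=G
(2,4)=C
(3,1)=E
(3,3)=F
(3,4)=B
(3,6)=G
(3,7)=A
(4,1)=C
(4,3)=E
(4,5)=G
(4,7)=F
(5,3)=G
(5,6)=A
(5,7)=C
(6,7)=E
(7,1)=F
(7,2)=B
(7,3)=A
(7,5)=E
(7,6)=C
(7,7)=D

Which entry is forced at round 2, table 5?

Round 1, table 4: round 1 has {A, B, D, F, G} and table 4 has {B, C}, leaving only E.
Round 1, table 2: round 1 has {A, B, D, E, F, G} and table 2 has {B}, leaving only C.
Round 2, table 3: round 2 has {C} and table 3 has {A, B, E, F, G}, leaving only D.
Round 2, table 7: round 2 has {C, D} and table 7 has {A, C, D, E, F, G}, leaving only B.
Round 2 already has {B, C, D} and table 5 already has {A, E, G}, so round 2, table 5 must be F.

F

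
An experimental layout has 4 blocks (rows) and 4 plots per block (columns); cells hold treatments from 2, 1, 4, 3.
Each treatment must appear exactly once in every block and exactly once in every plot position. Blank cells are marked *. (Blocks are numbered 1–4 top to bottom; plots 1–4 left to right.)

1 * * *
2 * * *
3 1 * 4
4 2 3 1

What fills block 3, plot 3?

2

Block 3 already has {1, 4, 3} and plot 3 already has {3}, so block 3, plot 3 must be 2.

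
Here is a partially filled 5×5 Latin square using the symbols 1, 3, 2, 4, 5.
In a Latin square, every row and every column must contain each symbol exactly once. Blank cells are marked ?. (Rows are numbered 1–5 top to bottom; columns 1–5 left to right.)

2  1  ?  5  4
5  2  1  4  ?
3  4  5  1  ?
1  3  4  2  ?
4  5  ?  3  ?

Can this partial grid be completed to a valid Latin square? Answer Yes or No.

Yes

No row or column among the givens repeats a symbol, and propagating forced cells runs into no contradiction.
One valid completion exists (for instance, 2 1 3 5 4 / 5 2 1 4 3 / 3 4 5 1 2 / 1 3 4 2 5 / 4 5 2 3 1).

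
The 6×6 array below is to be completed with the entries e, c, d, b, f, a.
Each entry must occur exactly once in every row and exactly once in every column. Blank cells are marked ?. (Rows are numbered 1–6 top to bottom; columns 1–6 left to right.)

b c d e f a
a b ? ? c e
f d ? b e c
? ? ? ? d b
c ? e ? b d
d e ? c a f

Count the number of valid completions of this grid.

Row 2, column 3: eliminating its row and column leaves {f}.
Row 2, column 4: eliminating its row and column leaves {d, f}.
Row 3, column 3: eliminating its row and column leaves {a}.
Row 4, column 1: eliminating its row and column leaves {e}.
Row 4, column 2: eliminating its row and column leaves {f, a}.
Row 4, column 3: eliminating its row and column leaves {c, f, a}.
Row 4, column 4: eliminating its row and column leaves {f, a}.
Row 5, column 2: eliminating its row and column leaves {f, a}.
Row 5, column 4: eliminating its row and column leaves {f, a}.
Row 6, column 3: eliminating its row and column leaves {b}.
Enumerating the assignments across these blanks that avoid any row or column repeat gives 2 completions.

2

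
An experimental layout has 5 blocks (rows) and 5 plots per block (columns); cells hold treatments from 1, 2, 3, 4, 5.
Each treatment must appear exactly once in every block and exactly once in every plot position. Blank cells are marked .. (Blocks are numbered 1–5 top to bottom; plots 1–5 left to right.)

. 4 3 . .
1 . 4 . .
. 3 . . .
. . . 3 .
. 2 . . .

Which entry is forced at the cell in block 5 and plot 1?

Block 2, plot 2: block 2 has {1, 4} and plot 2 has {2, 3, 4}, leaving only 5.
Block 2, plot 4: block 2 has {1, 4, 5} and plot 4 has {3}, leaving only 2.
Block 2, plot 5: block 2 has {1, 2, 4, 5} and plot 5 has {}, leaving only 3.
Block 4, plot 2: block 4 has {3} and plot 2 has {2, 3, 4, 5}, leaving only 1.
Block 5, plot 1 is narrowed to {3, 4, 5}.
If it were 4, propagating the remaining blanks reaches a contradiction.
If it were 5, then block 4, plot 1 would be left with no valid symbol.
So block 5, plot 1 must be 3.

3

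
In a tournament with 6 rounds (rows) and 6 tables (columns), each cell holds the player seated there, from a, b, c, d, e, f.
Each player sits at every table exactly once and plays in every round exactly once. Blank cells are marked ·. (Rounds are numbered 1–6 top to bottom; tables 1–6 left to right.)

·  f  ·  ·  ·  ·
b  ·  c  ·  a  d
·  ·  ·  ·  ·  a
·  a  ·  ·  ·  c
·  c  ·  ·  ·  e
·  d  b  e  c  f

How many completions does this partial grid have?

Round 1, table 1: eliminating its round and table leaves {a, c, d, e}.
Round 1, table 3: eliminating its round and table leaves {a, d, e}.
Round 1, table 4: eliminating its round and table leaves {a, b, c, d}.
Round 1, table 5: eliminating its round and table leaves {b, d, e}.
Round 1, table 6: eliminating its round and table leaves {b}.
Round 2, table 2: eliminating its round and table leaves {e}.
Round 2, table 4: eliminating its round and table leaves {f}.
Round 3, table 1: eliminating its round and table leaves {c, d, e, f}.
Round 3, table 2: eliminating its round and table leaves {b, e}.
Round 3, table 3: eliminating its round and table leaves {d, e, f}.
Round 3, table 4: eliminating its round and table leaves {b, c, d, f}.
Round 3, table 5: eliminating its round and table leaves {b, d, e, f}.
Round 4, table 1: eliminating its round and table leaves {d, e, f}.
Round 4, table 3: eliminating its round and table leaves {d, e, f}.
Round 4, table 4: eliminating its round and table leaves {b, d, f}.
Round 4, table 5: eliminating its round and table leaves {b, d, e, f}.
Round 5, table 1: eliminating its round and table leaves {a, d, f}.
Round 5, table 3: eliminating its round and table leaves {a, d, f}.
Round 5, table 4: eliminating its round and table leaves {a, b, d, f}.
Round 5, table 5: eliminating its round and table leaves {b, d, f}.
Round 6, table 1: eliminating its round and table leaves {a}.
Enumerating the assignments across these blanks that avoid any round or table repeat gives 16 completions.

16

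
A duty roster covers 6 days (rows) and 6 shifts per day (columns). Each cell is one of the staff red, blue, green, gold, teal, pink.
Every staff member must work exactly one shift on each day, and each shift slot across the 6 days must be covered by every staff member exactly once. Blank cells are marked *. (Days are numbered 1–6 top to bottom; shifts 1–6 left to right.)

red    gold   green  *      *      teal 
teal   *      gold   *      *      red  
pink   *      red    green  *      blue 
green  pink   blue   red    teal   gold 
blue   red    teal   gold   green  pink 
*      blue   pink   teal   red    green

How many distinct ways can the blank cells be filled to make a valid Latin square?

2

Day 1, shift 4: eliminating its day and shift leaves {blue, pink}.
Day 1, shift 5: eliminating its day and shift leaves {blue, pink}.
Day 2, shift 2: eliminating its day and shift leaves {green}.
Day 2, shift 4: eliminating its day and shift leaves {blue, pink}.
Day 2, shift 5: eliminating its day and shift leaves {blue, pink}.
Day 3, shift 2: eliminating its day and shift leaves {teal}.
Day 3, shift 5: eliminating its day and shift leaves {gold}.
Day 6, shift 1: eliminating its day and shift leaves {gold}.
Enumerating the assignments across these blanks that avoid any day or shift repeat gives 2 completions.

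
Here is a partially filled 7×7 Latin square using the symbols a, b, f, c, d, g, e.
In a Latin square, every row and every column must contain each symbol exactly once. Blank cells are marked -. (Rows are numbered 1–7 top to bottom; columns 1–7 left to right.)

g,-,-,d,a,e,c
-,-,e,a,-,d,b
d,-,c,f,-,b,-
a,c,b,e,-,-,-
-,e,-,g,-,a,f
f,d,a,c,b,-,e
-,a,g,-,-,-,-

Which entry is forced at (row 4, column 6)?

f

Row 1, column 3: row 1 has {a, c, d, g, e} and column 3 has {a, b, c, g, e}, leaving only f.
Row 1, column 2: row 1 has {a, f, c, d, g, e} and column 2 has {a, c, d, e}, leaving only b.
Row 2, column 1: row 2 has {a, b, d, e} and column 1 has {a, f, d, g}, leaving only c.
Row 3, column 2: row 3 has {b, f, c, d} and column 2 has {a, b, c, d, e}, leaving only g.
Row 2, column 2: row 2 has {a, b, c, d, e} and column 2 has {a, b, c, d, g, e}, leaving only f.
Row 2, column 5: row 2 has {a, b, f, c, d, e} and column 5 has {a, b}, leaving only g.
Row 3, column 5: row 3 has {b, f, c, d, g} and column 5 has {a, b, g}, leaving only e.
Row 3, column 7: row 3 has {b, f, c, d, g, e} and column 7 has {b, f, c, e}, leaving only a.
Row 5, column 1: row 5 has {a, f, g, e} and column 1 has {a, f, c, d, g}, leaving only b.
Row 5, column 3: row 5 has {a, b, f, g, e} and column 3 has {a, b, f, c, g, e}, leaving only d.
Row 5, column 5: row 5 has {a, b, f, d, g, e} and column 5 has {a, b, g, e}, leaving only c.
Row 6, column 6: row 6 has {a, b, f, c, d, e} and column 6 has {a, b, d, e}, leaving only g.
Row 4 already has {a, b, c, e} and column 6 already has {a, b, d, g, e}, so row 4, column 6 must be f.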